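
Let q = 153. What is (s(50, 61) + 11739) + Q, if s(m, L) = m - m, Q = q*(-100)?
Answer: -3561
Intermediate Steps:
Q = -15300 (Q = 153*(-100) = -15300)
s(m, L) = 0
(s(50, 61) + 11739) + Q = (0 + 11739) - 15300 = 11739 - 15300 = -3561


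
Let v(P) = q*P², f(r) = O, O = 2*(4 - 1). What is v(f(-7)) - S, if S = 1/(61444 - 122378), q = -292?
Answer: -640538207/60934 ≈ -10512.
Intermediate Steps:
O = 6 (O = 2*3 = 6)
f(r) = 6
v(P) = -292*P²
S = -1/60934 (S = 1/(-60934) = -1/60934 ≈ -1.6411e-5)
v(f(-7)) - S = -292*6² - 1*(-1/60934) = -292*36 + 1/60934 = -10512 + 1/60934 = -640538207/60934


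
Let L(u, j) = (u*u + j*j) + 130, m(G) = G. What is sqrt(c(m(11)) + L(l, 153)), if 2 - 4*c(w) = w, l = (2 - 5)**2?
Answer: 13*sqrt(559)/2 ≈ 153.68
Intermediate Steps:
l = 9 (l = (-3)**2 = 9)
L(u, j) = 130 + j**2 + u**2 (L(u, j) = (u**2 + j**2) + 130 = (j**2 + u**2) + 130 = 130 + j**2 + u**2)
c(w) = 1/2 - w/4
sqrt(c(m(11)) + L(l, 153)) = sqrt((1/2 - 1/4*11) + (130 + 153**2 + 9**2)) = sqrt((1/2 - 11/4) + (130 + 23409 + 81)) = sqrt(-9/4 + 23620) = sqrt(94471/4) = 13*sqrt(559)/2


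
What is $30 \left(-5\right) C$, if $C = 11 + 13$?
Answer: $-3600$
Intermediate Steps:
$C = 24$
$30 \left(-5\right) C = 30 \left(-5\right) 24 = \left(-150\right) 24 = -3600$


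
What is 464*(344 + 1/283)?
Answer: 45171792/283 ≈ 1.5962e+5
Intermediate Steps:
464*(344 + 1/283) = 464*(97353/283) = 45171792/283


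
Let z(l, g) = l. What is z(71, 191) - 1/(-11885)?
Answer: 843836/11885 ≈ 71.000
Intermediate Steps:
z(71, 191) - 1/(-11885) = 71 - 1/(-11885) = 71 - 1*(-1/11885) = 71 + 1/11885 = 843836/11885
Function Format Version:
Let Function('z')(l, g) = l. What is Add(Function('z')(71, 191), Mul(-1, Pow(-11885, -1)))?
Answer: Rational(843836, 11885) ≈ 71.000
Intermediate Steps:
Add(Function('z')(71, 191), Mul(-1, Pow(-11885, -1))) = Add(71, Mul(-1, Pow(-11885, -1))) = Add(71, Mul(-1, Rational(-1, 11885))) = Add(71, Rational(1, 11885)) = Rational(843836, 11885)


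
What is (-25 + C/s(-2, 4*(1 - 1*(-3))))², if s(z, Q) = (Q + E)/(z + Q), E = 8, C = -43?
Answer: 361201/144 ≈ 2508.3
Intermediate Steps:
s(z, Q) = (8 + Q)/(Q + z) (s(z, Q) = (Q + 8)/(z + Q) = (8 + Q)/(Q + z))
(-25 + C/s(-2, 4*(1 - 1*(-3))))² = (-25 - 43*(4*(1 - 1*(-3)) - 2)/(8 + 4*(1 - 1*(-3))))² = (-25 - 43*(4*(1 + 3) - 2)/(8 + 4*(1 + 3)))² = (-25 - 43*(4*4 - 2)/(8 + 4*4))² = (-25 - 43*(16 - 2)/(8 + 16))² = (-25 - 43/(24/14))² = (-25 - 43/((1/14)*24))² = (-25 - 43/12/7)² = (-25 - 43*7/12)² = (-25 - 301/12)² = (-601/12)² = 361201/144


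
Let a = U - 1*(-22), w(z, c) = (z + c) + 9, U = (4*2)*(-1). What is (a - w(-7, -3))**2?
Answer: 225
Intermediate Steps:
U = -8 (U = 8*(-1) = -8)
w(z, c) = 9 + c + z (w(z, c) = (c + z) + 9 = 9 + c + z)
a = 14 (a = -8 - 1*(-22) = -8 + 22 = 14)
(a - w(-7, -3))**2 = (14 - (9 - 3 - 7))**2 = (14 - 1*(-1))**2 = (14 + 1)**2 = 15**2 = 225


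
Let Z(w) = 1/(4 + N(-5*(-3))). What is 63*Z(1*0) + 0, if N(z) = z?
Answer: 63/19 ≈ 3.3158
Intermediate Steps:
Z(w) = 1/19 (Z(w) = 1/(4 - 5*(-3)) = 1/(4 + 15) = 1/19)
63*Z(1*0) + 0 = 63*(1/19) + 0 = 63/19 + 0 = 63/19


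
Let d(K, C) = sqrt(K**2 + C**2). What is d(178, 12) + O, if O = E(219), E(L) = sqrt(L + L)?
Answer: sqrt(438) + 2*sqrt(7957) ≈ 199.33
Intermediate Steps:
E(L) = sqrt(2)*sqrt(L) (E(L) = sqrt(2*L) = sqrt(2)*sqrt(L))
d(K, C) = sqrt(C**2 + K**2)
O = sqrt(438) (O = sqrt(2)*sqrt(219) = sqrt(438) ≈ 20.928)
d(178, 12) + O = sqrt(12**2 + 178**2) + sqrt(438) = sqrt(144 + 31684) + sqrt(438) = sqrt(31828) + sqrt(438) = 2*sqrt(7957) + sqrt(438) = sqrt(438) + 2*sqrt(7957)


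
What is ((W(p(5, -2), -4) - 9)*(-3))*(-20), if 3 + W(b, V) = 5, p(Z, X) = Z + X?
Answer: -420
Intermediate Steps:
p(Z, X) = X + Z
W(b, V) = 2 (W(b, V) = -3 + 5 = 2)
((W(p(5, -2), -4) - 9)*(-3))*(-20) = ((2 - 9)*(-3))*(-20) = -7*(-3)*(-20) = 21*(-20) = -420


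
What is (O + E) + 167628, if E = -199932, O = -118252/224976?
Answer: -1816935739/56244 ≈ -32305.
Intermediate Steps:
O = -29563/56244 (O = -118252*1/224976 = -29563/56244 ≈ -0.52562)
(O + E) + 167628 = (-29563/56244 - 199932) + 167628 = -11245004971/56244 + 167628 = -1816935739/56244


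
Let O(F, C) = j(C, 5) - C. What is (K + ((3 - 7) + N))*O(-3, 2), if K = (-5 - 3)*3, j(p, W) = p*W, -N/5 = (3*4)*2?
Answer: -1184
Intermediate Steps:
N = -120 (N = -5*3*4*2 = -60*2 = -5*24 = -120)
j(p, W) = W*p
O(F, C) = 4*C (O(F, C) = 5*C - C = 4*C)
K = -24 (K = -8*3 = -24)
(K + ((3 - 7) + N))*O(-3, 2) = (-24 + ((3 - 7) - 120))*(4*2) = (-24 + (-4 - 120))*8 = (-24 - 124)*8 = -148*8 = -1184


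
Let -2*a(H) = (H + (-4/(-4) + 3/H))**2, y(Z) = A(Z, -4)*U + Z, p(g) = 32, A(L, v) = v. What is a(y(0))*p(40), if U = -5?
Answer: -178929/25 ≈ -7157.2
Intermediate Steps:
y(Z) = 20 + Z (y(Z) = -4*(-5) + Z = 20 + Z)
a(H) = -(1 + H + 3/H)**2/2 (a(H) = -(H + (-4/(-4) + 3/H))**2/2 = -(H + (-4*(-1/4) + 3/H))**2/2 = -(H + (1 + 3/H))**2/2 = -(1 + H + 3/H)**2/2)
a(y(0))*p(40) = -(3 + (20 + 0) + (20 + 0)**2)**2/(2*(20 + 0)**2)*32 = -1/2*(3 + 20 + 20**2)**2/20**2*32 = -1/2*1/400*(3 + 20 + 400)**2*32 = -1/2*1/400*423**2*32 = -1/2*1/400*178929*32 = -178929/800*32 = -178929/25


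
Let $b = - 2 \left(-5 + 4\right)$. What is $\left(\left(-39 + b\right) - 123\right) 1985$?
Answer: $-317600$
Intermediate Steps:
$b = 2$ ($b = \left(-2\right) \left(-1\right) = 2$)
$\left(\left(-39 + b\right) - 123\right) 1985 = \left(\left(-39 + 2\right) - 123\right) 1985 = \left(-37 - 123\right) 1985 = \left(-160\right) 1985 = -317600$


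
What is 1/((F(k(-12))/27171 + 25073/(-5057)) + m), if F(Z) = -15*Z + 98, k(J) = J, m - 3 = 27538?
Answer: 137403747/3783556743490 ≈ 3.6316e-5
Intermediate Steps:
m = 27541 (m = 3 + 27538 = 27541)
F(Z) = 98 - 15*Z
1/((F(k(-12))/27171 + 25073/(-5057)) + m) = 1/(((98 - 15*(-12))/27171 + 25073/(-5057)) + 27541) = 1/(((98 + 180)*(1/27171) + 25073*(-1/5057)) + 27541) = 1/((278*(1/27171) - 25073/5057) + 27541) = 1/((278/27171 - 25073/5057) + 27541) = 1/(-679852637/137403747 + 27541) = 1/(3783556743490/137403747) = 137403747/3783556743490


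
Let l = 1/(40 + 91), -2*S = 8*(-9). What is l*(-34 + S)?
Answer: 2/131 ≈ 0.015267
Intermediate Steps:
S = 36 (S = -4*(-9) = -1/2*(-72) = 36)
l = 1/131 ≈ 0.0076336
l*(-34 + S) = (-34 + 36)/131 = (1/131)*2 = 2/131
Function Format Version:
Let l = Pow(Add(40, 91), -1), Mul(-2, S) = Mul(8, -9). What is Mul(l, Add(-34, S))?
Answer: Rational(2, 131) ≈ 0.015267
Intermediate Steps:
S = 36 (S = Mul(Rational(-1, 2), Mul(8, -9)) = Mul(Rational(-1, 2), -72) = 36)
l = Rational(1, 131) (l = Pow(131, -1) = Rational(1, 131) ≈ 0.0076336)
Mul(l, Add(-34, S)) = Mul(Rational(1, 131), Add(-34, 36)) = Mul(Rational(1, 131), 2) = Rational(2, 131)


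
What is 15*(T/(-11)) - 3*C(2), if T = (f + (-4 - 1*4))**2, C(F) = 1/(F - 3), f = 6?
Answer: -27/11 ≈ -2.4545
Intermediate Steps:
C(F) = 1/(-3 + F)
T = 4 (T = (6 + (-4 - 1*4))**2 = (6 + (-4 - 4))**2 = (6 - 8)**2 = (-2)**2 = 4)
15*(T/(-11)) - 3*C(2) = 15*(4/(-11)) - 3/(-3 + 2) = 15*(4*(-1/11)) - 3/(-1) = 15*(-4/11) - 3*(-1) = -60/11 + 3 = -27/11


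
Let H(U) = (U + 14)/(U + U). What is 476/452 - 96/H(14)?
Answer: -10729/113 ≈ -94.947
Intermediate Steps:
H(U) = (14 + U)/(2*U) (H(U) = (14 + U)/((2*U)) = (14 + U)*(1/(2*U)) = (14 + U)/(2*U))
476/452 - 96/H(14) = 476/452 - 96*28/(14 + 14) = 476*(1/452) - 96/1 = 119/113 - 96/1 = 119/113 - 96*1 = 119/113 - 96 = -10729/113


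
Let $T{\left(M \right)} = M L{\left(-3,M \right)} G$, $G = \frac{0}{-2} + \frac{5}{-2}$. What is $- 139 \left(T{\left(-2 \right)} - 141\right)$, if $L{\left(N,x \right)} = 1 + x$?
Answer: $20294$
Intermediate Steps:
$G = - \frac{5}{2}$ ($G = 0 \left(- \frac{1}{2}\right) + 5 \left(- \frac{1}{2}\right) = 0 - \frac{5}{2} = - \frac{5}{2} \approx -2.5$)
$T{\left(M \right)} = - \frac{5 M \left(1 + M\right)}{2}$ ($T{\left(M \right)} = M \left(1 + M\right) \left(- \frac{5}{2}\right) = - \frac{5 M \left(1 + M\right)}{2}$)
$- 139 \left(T{\left(-2 \right)} - 141\right) = - 139 \left(\left(- \frac{5}{2}\right) \left(-2\right) \left(1 - 2\right) - 141\right) = - 139 \left(\left(- \frac{5}{2}\right) \left(-2\right) \left(-1\right) - 141\right) = - 139 \left(-5 - 141\right) = \left(-139\right) \left(-146\right) = 20294$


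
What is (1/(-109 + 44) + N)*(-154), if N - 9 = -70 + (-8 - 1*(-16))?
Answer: 530684/65 ≈ 8164.4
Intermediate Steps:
N = -53 (N = 9 + (-70 + (-8 - 1*(-16))) = 9 + (-70 + (-8 + 16)) = 9 + (-70 + 8) = 9 - 62 = -53)
(1/(-109 + 44) + N)*(-154) = (1/(-109 + 44) - 53)*(-154) = (1/(-65) - 53)*(-154) = (-1/65 - 53)*(-154) = -3446/65*(-154) = 530684/65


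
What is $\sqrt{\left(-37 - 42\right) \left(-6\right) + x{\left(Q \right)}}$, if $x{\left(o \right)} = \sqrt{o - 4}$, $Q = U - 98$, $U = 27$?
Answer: $\sqrt{474 + 5 i \sqrt{3}} \approx 21.772 + 0.1989 i$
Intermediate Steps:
$Q = -71$ ($Q = 27 - 98 = -71$)
$x{\left(o \right)} = \sqrt{-4 + o}$
$\sqrt{\left(-37 - 42\right) \left(-6\right) + x{\left(Q \right)}} = \sqrt{\left(-37 - 42\right) \left(-6\right) + \sqrt{-4 - 71}} = \sqrt{\left(-79\right) \left(-6\right) + \sqrt{-75}} = \sqrt{474 + 5 i \sqrt{3}}$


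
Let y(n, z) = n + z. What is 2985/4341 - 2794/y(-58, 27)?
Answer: 4073763/44857 ≈ 90.817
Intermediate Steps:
2985/4341 - 2794/y(-58, 27) = 2985/4341 - 2794/(-58 + 27) = 2985*(1/4341) - 2794/(-31) = 995/1447 - 2794*(-1/31) = 995/1447 + 2794/31 = 4073763/44857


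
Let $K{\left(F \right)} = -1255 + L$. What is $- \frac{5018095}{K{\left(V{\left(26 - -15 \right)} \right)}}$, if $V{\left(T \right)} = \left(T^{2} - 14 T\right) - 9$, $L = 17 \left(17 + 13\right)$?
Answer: $\frac{1003619}{149} \approx 6735.7$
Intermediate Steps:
$L = 510$ ($L = 17 \cdot 30 = 510$)
$V{\left(T \right)} = -9 + T^{2} - 14 T$
$K{\left(F \right)} = -745$ ($K{\left(F \right)} = -1255 + 510 = -745$)
$- \frac{5018095}{K{\left(V{\left(26 - -15 \right)} \right)}} = - \frac{5018095}{-745} = \left(-5018095\right) \left(- \frac{1}{745}\right) = \frac{1003619}{149}$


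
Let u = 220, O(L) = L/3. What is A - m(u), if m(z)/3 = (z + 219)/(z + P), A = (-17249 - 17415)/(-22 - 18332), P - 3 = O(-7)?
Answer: -3540649/867882 ≈ -4.0796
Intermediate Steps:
O(L) = L/3 (O(L) = L*(⅓) = L/3)
P = ⅔ (P = 3 + (⅓)*(-7) = 3 - 7/3 = ⅔ ≈ 0.66667)
A = 2476/1311 (A = -34664/(-18354) = -34664*(-1/18354) = 2476/1311 ≈ 1.8886)
m(z) = 3*(219 + z)/(⅔ + z) (m(z) = 3*((z + 219)/(z + ⅔)) = 3*((219 + z)/(⅔ + z)) = 3*(219 + z)/(⅔ + z))
A - m(u) = 2476/1311 - 9*(219 + 220)/(2 + 3*220) = 2476/1311 - 9*439/(2 + 660) = 2476/1311 - 9*439/662 = 2476/1311 - 1*3951/662 = 2476/1311 - 3951/662 = -3540649/867882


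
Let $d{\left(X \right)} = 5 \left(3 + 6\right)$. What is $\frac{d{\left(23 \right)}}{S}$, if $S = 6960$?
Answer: $\frac{3}{464} \approx 0.0064655$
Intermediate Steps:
$d{\left(X \right)} = 45$ ($d{\left(X \right)} = 5 \cdot 9 = 45$)
$\frac{d{\left(23 \right)}}{S} = \frac{45}{6960} = 45 \cdot \frac{1}{6960} = \frac{3}{464}$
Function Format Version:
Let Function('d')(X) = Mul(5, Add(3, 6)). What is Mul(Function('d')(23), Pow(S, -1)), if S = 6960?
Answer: Rational(3, 464) ≈ 0.0064655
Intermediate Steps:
Function('d')(X) = 45 (Function('d')(X) = Mul(5, 9) = 45)
Mul(Function('d')(23), Pow(S, -1)) = Mul(45, Pow(6960, -1)) = Mul(45, Rational(1, 6960)) = Rational(3, 464)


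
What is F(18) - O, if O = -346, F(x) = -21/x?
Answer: 2069/6 ≈ 344.83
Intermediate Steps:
F(18) - O = -21/18 - 1*(-346) = -21*1/18 + 346 = -7/6 + 346 = 2069/6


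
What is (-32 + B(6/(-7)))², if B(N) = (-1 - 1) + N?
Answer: 59536/49 ≈ 1215.0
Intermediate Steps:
B(N) = -2 + N
(-32 + B(6/(-7)))² = (-32 + (-2 + 6/(-7)))² = (-32 + (-2 + 6*(-⅐)))² = (-32 + (-2 - 6/7))² = (-32 - 20/7)² = (-244/7)² = 59536/49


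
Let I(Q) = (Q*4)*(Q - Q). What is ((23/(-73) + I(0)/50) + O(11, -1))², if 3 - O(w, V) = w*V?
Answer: 998001/5329 ≈ 187.28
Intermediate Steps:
I(Q) = 0 (I(Q) = (4*Q)*0 = 0)
O(w, V) = 3 - V*w (O(w, V) = 3 - w*V = 3 - V*w)
((23/(-73) + I(0)/50) + O(11, -1))² = ((23/(-73) + 0/50) + (3 - 1*(-1)*11))² = ((23*(-1/73) + 0*(1/50)) + (3 + 11))² = ((-23/73 + 0) + 14)² = (-23/73 + 14)² = (999/73)² = 998001/5329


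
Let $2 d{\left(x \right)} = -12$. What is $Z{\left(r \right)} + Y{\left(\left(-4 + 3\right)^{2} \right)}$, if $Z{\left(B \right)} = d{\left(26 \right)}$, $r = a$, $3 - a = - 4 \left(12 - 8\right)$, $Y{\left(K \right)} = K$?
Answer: $-5$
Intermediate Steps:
$d{\left(x \right)} = -6$ ($d{\left(x \right)} = \frac{1}{2} \left(-12\right) = -6$)
$a = 19$ ($a = 3 - - 4 \left(12 - 8\right) = 3 - \left(-4\right) 4 = 3 - -16 = 3 + 16 = 19$)
$r = 19$
$Z{\left(B \right)} = -6$
$Z{\left(r \right)} + Y{\left(\left(-4 + 3\right)^{2} \right)} = -6 + \left(-4 + 3\right)^{2} = -6 + \left(-1\right)^{2} = -6 + 1 = -5$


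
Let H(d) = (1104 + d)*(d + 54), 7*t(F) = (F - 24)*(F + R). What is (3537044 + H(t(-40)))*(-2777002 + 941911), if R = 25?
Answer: -339381179012700/49 ≈ -6.9261e+12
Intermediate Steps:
t(F) = (-24 + F)*(25 + F)/7 (t(F) = ((F - 24)*(F + 25))/7 = ((-24 + F)*(25 + F))/7 = (-24 + F)*(25 + F)/7)
H(d) = (54 + d)*(1104 + d) (H(d) = (1104 + d)*(54 + d) = (54 + d)*(1104 + d))
(3537044 + H(t(-40)))*(-2777002 + 941911) = (3537044 + (59616 + (-600/7 + (⅐)*(-40) + (⅐)*(-40)²)² + 1158*(-600/7 + (⅐)*(-40) + (⅐)*(-40)²)))*(-2777002 + 941911) = (3537044 + (59616 + (-600/7 - 40/7 + (⅐)*1600)² + 1158*(-600/7 - 40/7 + (⅐)*1600)))*(-1835091) = (3537044 + (59616 + (-600/7 - 40/7 + 1600/7)² + 1158*(-600/7 - 40/7 + 1600/7)))*(-1835091) = (3537044 + (59616 + (960/7)² + 1158*(960/7)))*(-1835091) = (3537044 + (59616 + 921600/49 + 1111680/7))*(-1835091) = (3537044 + 11624544/49)*(-1835091) = (184939700/49)*(-1835091) = -339381179012700/49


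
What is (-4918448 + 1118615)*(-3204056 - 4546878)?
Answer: 29452254794022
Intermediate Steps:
(-4918448 + 1118615)*(-3204056 - 4546878) = -3799833*(-7750934) = 29452254794022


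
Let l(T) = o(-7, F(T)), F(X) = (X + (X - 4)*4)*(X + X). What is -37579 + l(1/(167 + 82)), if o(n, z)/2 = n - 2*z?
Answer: -2330771761/62001 ≈ -37593.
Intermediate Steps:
F(X) = 2*X*(-16 + 5*X) (F(X) = (X + (-4 + X)*4)*(2*X) = (X + (-16 + 4*X))*(2*X) = (-16 + 5*X)*(2*X) = 2*X*(-16 + 5*X))
o(n, z) = -4*z + 2*n (o(n, z) = 2*(n - 2*z) = -4*z + 2*n)
l(T) = -14 - 8*T*(-16 + 5*T) (l(T) = -8*T*(-16 + 5*T) + 2*(-7) = -8*T*(-16 + 5*T) - 14 = -14 - 8*T*(-16 + 5*T))
-37579 + l(1/(167 + 82)) = -37579 + (-14 - 40/(167 + 82)² + 128/(167 + 82)) = -37579 + (-14 - 40*(1/249)² + 128/249) = -37579 + (-14 - 40*(1/249)² + 128*(1/249)) = -37579 + (-14 - 40*1/62001 + 128/249) = -37579 + (-14 - 40/62001 + 128/249) = -37579 - 836182/62001 = -2330771761/62001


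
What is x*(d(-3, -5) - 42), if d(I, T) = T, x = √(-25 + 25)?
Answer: 0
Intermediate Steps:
x = 0 (x = √0 = 0)
x*(d(-3, -5) - 42) = 0*(-5 - 42) = 0*(-47) = 0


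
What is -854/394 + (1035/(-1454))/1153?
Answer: -716053169/330263014 ≈ -2.1681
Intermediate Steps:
-854/394 + (1035/(-1454))/1153 = -854*1/394 + (1035*(-1/1454))*(1/1153) = -427/197 - 1035/1454*1/1153 = -427/197 - 1035/1676462 = -716053169/330263014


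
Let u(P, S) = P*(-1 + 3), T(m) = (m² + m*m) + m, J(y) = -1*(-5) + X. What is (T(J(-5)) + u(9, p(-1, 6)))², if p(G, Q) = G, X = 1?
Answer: 9216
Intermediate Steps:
J(y) = 6 (J(y) = -1*(-5) + 1 = 5 + 1 = 6)
T(m) = m + 2*m² (T(m) = (m² + m²) + m = 2*m² + m = m + 2*m²)
u(P, S) = 2*P (u(P, S) = P*2 = 2*P)
(T(J(-5)) + u(9, p(-1, 6)))² = (6*(1 + 2*6) + 2*9)² = (6*(1 + 12) + 18)² = (6*13 + 18)² = (78 + 18)² = 96² = 9216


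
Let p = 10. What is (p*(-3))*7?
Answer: -210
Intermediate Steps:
(p*(-3))*7 = (10*(-3))*7 = -30*7 = -210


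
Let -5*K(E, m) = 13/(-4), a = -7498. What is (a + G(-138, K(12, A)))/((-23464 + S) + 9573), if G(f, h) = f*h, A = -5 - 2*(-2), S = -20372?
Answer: 75877/342630 ≈ 0.22145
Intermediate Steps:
A = -1 (A = -5 + 4 = -1)
K(E, m) = 13/20 (K(E, m) = -13/(5*(-4)) = -13*(-1)/(5*4) = -⅕*(-13/4) = 13/20)
(a + G(-138, K(12, A)))/((-23464 + S) + 9573) = (-7498 - 138*13/20)/((-23464 - 20372) + 9573) = (-7498 - 897/10)/(-43836 + 9573) = -75877/10/(-34263) = -75877/10*(-1/34263) = 75877/342630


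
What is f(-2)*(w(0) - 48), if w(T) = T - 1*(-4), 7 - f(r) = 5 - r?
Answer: 0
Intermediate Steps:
f(r) = 2 + r (f(r) = 7 - (5 - r) = 7 + (-5 + r) = 2 + r)
w(T) = 4 + T (w(T) = T + 4 = 4 + T)
f(-2)*(w(0) - 48) = (2 - 2)*((4 + 0) - 48) = 0*(4 - 48) = 0*(-44) = 0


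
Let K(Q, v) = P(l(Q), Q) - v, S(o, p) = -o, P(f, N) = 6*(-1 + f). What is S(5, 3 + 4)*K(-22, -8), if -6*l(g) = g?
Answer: -120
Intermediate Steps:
l(g) = -g/6
P(f, N) = -6 + 6*f
K(Q, v) = -6 - Q - v (K(Q, v) = (-6 + 6*(-Q/6)) - v = (-6 - Q) - v = -6 - Q - v)
S(5, 3 + 4)*K(-22, -8) = (-1*5)*(-6 - 1*(-22) - 1*(-8)) = -5*(-6 + 22 + 8) = -5*24 = -120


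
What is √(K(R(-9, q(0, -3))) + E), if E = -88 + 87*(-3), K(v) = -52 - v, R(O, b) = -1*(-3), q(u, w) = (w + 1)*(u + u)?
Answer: 2*I*√101 ≈ 20.1*I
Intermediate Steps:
q(u, w) = 2*u*(1 + w) (q(u, w) = (1 + w)*(2*u) = 2*u*(1 + w))
R(O, b) = 3
E = -349 (E = -88 - 261 = -349)
√(K(R(-9, q(0, -3))) + E) = √((-52 - 1*3) - 349) = √((-52 - 3) - 349) = √(-55 - 349) = √(-404) = 2*I*√101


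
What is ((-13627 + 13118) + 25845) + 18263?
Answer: 43599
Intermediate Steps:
((-13627 + 13118) + 25845) + 18263 = (-509 + 25845) + 18263 = 25336 + 18263 = 43599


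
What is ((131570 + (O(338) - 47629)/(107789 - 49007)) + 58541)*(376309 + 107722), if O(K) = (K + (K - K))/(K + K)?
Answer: 10818148197492757/117564 ≈ 9.2019e+10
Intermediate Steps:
O(K) = 1/2 (O(K) = (K + 0)/((2*K)) = K*(1/(2*K)) = 1/2)
((131570 + (O(338) - 47629)/(107789 - 49007)) + 58541)*(376309 + 107722) = ((131570 + (1/2 - 47629)/(107789 - 49007)) + 58541)*(376309 + 107722) = ((131570 - 95257/2/58782) + 58541)*484031 = ((131570 - 95257/2*1/58782) + 58541)*484031 = ((131570 - 95257/117564) + 58541)*484031 = (15467800223/117564 + 58541)*484031 = (22350114347/117564)*484031 = 10818148197492757/117564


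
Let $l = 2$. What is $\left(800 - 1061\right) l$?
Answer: $-522$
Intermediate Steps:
$\left(800 - 1061\right) l = \left(800 - 1061\right) 2 = \left(-261\right) 2 = -522$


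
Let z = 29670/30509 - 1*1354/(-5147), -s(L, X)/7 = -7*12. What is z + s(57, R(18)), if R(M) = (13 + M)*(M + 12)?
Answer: 92527556600/157029823 ≈ 589.24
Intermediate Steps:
R(M) = (12 + M)*(13 + M) (R(M) = (13 + M)*(12 + M) = (12 + M)*(13 + M))
s(L, X) = 588 (s(L, X) = -(-49)*12 = -7*(-84) = 588)
z = 194020676/157029823 (z = 29670*(1/30509) - 1354*(-1/5147) = 29670/30509 + 1354/5147 = 194020676/157029823 ≈ 1.2356)
z + s(57, R(18)) = 194020676/157029823 + 588 = 92527556600/157029823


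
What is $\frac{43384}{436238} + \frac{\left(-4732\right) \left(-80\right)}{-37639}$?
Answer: $- \frac{1061748876}{106620533} \approx -9.9582$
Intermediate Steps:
$\frac{43384}{436238} + \frac{\left(-4732\right) \left(-80\right)}{-37639} = 43384 \cdot \frac{1}{436238} + 378560 \left(- \frac{1}{37639}\right) = \frac{1972}{19829} - \frac{54080}{5377} = - \frac{1061748876}{106620533}$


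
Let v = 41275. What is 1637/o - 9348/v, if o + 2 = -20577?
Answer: -19995359/65338325 ≈ -0.30603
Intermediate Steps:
o = -20579 (o = -2 - 20577 = -20579)
1637/o - 9348/v = 1637/(-20579) - 9348/41275 = 1637*(-1/20579) - 9348*1/41275 = -1637/20579 - 9348/41275 = -19995359/65338325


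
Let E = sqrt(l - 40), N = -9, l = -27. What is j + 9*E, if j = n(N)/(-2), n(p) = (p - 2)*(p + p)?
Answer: -99 + 9*I*sqrt(67) ≈ -99.0 + 73.668*I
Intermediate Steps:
n(p) = 2*p*(-2 + p) (n(p) = (-2 + p)*(2*p) = 2*p*(-2 + p))
E = I*sqrt(67) (E = sqrt(-27 - 40) = sqrt(-67) = I*sqrt(67) ≈ 8.1853*I)
j = -99 (j = (2*(-9)*(-2 - 9))/(-2) = (2*(-9)*(-11))*(-1/2) = 198*(-1/2) = -99)
j + 9*E = -99 + 9*(I*sqrt(67)) = -99 + 9*I*sqrt(67)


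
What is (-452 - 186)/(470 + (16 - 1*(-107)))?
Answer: -638/593 ≈ -1.0759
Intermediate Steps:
(-452 - 186)/(470 + (16 - 1*(-107))) = -638/(470 + (16 + 107)) = -638/(470 + 123) = -638/593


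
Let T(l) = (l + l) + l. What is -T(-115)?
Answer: 345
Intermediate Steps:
T(l) = 3*l (T(l) = 2*l + l = 3*l)
-T(-115) = -3*(-115) = -1*(-345) = 345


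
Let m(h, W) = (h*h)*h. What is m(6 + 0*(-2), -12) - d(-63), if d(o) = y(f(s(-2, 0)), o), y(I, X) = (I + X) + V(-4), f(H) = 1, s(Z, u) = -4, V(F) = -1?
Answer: 279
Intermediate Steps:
y(I, X) = -1 + I + X (y(I, X) = (I + X) - 1 = -1 + I + X)
m(h, W) = h³ (m(h, W) = h²*h = h³)
d(o) = o (d(o) = -1 + 1 + o = o)
m(6 + 0*(-2), -12) - d(-63) = (6 + 0*(-2))³ - 1*(-63) = (6 + 0)³ + 63 = 6³ + 63 = 216 + 63 = 279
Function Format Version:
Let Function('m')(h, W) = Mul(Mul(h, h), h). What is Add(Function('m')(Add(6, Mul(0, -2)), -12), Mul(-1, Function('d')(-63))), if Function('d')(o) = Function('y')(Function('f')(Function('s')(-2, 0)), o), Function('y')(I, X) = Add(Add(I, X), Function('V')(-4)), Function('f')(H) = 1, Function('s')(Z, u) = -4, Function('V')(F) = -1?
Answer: 279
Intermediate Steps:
Function('y')(I, X) = Add(-1, I, X) (Function('y')(I, X) = Add(Add(I, X), -1) = Add(-1, I, X))
Function('m')(h, W) = Pow(h, 3) (Function('m')(h, W) = Mul(Pow(h, 2), h) = Pow(h, 3))
Function('d')(o) = o (Function('d')(o) = Add(-1, 1, o) = o)
Add(Function('m')(Add(6, Mul(0, -2)), -12), Mul(-1, Function('d')(-63))) = Add(Pow(Add(6, Mul(0, -2)), 3), Mul(-1, -63)) = Add(Pow(Add(6, 0), 3), 63) = Add(Pow(6, 3), 63) = Add(216, 63) = 279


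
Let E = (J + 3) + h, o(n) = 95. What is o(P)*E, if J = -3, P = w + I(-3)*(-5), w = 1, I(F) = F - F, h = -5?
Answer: -475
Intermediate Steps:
I(F) = 0
P = 1 (P = 1 + 0*(-5) = 1 + 0 = 1)
E = -5 (E = (-3 + 3) - 5 = 0 - 5 = -5)
o(P)*E = 95*(-5) = -475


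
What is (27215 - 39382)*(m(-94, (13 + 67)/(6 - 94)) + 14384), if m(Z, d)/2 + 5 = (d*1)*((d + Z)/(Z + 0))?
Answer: -994463637166/5687 ≈ -1.7487e+8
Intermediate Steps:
m(Z, d) = -10 + 2*d*(Z + d)/Z (m(Z, d) = -10 + 2*((d*1)*((d + Z)/(Z + 0))) = -10 + 2*(d*((Z + d)/Z)) = -10 + 2*(d*(Z + d)/Z) = -10 + 2*d*(Z + d)/Z)
(27215 - 39382)*(m(-94, (13 + 67)/(6 - 94)) + 14384) = (27215 - 39382)*((-10 + 2*((13 + 67)/(6 - 94)) + 2*((13 + 67)/(6 - 94))²/(-94)) + 14384) = -12167*((-10 + 2*(80/(-88)) + 2*(-1/94)*(80/(-88))²) + 14384) = -12167*((-10 + 2*(80*(-1/88)) + 2*(-1/94)*(80*(-1/88))²) + 14384) = -12167*((-10 + 2*(-10/11) + 2*(-1/94)*(-10/11)²) + 14384) = -12167*((-10 - 20/11 + 2*(-1/94)*(100/121)) + 14384) = -12167*((-10 - 20/11 - 100/5687) + 14384) = -12167*(-67310/5687 + 14384) = -12167*81734498/5687 = -994463637166/5687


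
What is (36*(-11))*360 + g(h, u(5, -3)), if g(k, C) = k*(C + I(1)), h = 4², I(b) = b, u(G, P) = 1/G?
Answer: -712704/5 ≈ -1.4254e+5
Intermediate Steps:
h = 16
g(k, C) = k*(1 + C) (g(k, C) = k*(C + 1) = k*(1 + C))
(36*(-11))*360 + g(h, u(5, -3)) = (36*(-11))*360 + 16*(1 + 1/5) = -396*360 + 16*(1 + ⅕) = -142560 + 16*(6/5) = -142560 + 96/5 = -712704/5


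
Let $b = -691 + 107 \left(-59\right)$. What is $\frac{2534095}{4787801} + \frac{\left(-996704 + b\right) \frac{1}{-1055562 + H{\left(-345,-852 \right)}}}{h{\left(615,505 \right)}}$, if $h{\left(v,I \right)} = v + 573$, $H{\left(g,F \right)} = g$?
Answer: $\frac{795904677343532}{1501475359380579} \approx 0.53008$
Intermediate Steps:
$h{\left(v,I \right)} = 573 + v$
$b = -7004$ ($b = -691 - 6313 = -7004$)
$\frac{2534095}{4787801} + \frac{\left(-996704 + b\right) \frac{1}{-1055562 + H{\left(-345,-852 \right)}}}{h{\left(615,505 \right)}} = \frac{2534095}{4787801} + \frac{\left(-996704 - 7004\right) \frac{1}{-1055562 - 345}}{573 + 615} = 2534095 \cdot \frac{1}{4787801} + \frac{\left(-1003708\right) \frac{1}{-1055907}}{1188} = \frac{2534095}{4787801} + \left(-1003708\right) \left(- \frac{1}{1055907}\right) \frac{1}{1188} = \frac{2534095}{4787801} + \frac{1003708}{1055907} \cdot \frac{1}{1188} = \frac{2534095}{4787801} + \frac{250927}{313604379} = \frac{795904677343532}{1501475359380579}$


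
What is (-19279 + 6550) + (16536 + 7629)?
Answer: 11436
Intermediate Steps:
(-19279 + 6550) + (16536 + 7629) = -12729 + 24165 = 11436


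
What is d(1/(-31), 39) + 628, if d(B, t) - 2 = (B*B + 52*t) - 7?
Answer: 2547612/961 ≈ 2651.0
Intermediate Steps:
d(B, t) = -5 + B**2 + 52*t (d(B, t) = 2 + ((B*B + 52*t) - 7) = 2 + ((B**2 + 52*t) - 7) = 2 + (-7 + B**2 + 52*t) = -5 + B**2 + 52*t)
d(1/(-31), 39) + 628 = (-5 + (1/(-31))**2 + 52*39) + 628 = (-5 + (-1/31)**2 + 2028) + 628 = (-5 + 1/961 + 2028) + 628 = 1944104/961 + 628 = 2547612/961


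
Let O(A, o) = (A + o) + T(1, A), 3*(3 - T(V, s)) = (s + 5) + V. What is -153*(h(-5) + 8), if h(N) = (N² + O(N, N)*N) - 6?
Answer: -9741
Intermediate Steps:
T(V, s) = 4/3 - V/3 - s/3 (T(V, s) = 3 - ((s + 5) + V)/3 = 3 - ((5 + s) + V)/3 = 3 - (5 + V + s)/3 = 3 + (-5/3 - V/3 - s/3) = 4/3 - V/3 - s/3)
O(A, o) = 1 + o + 2*A/3 (O(A, o) = (A + o) + (4/3 - ⅓*1 - A/3) = (A + o) + (4/3 - ⅓ - A/3) = (A + o) + (1 - A/3) = 1 + o + 2*A/3)
h(N) = -6 + N² + N*(1 + 5*N/3) (h(N) = (N² + (1 + N + 2*N/3)*N) - 6 = (N² + (1 + 5*N/3)*N) - 6 = (N² + N*(1 + 5*N/3)) - 6 = -6 + N² + N*(1 + 5*N/3))
-153*(h(-5) + 8) = -153*((-6 - 5 + (8/3)*(-5)²) + 8) = -153*((-6 - 5 + (8/3)*25) + 8) = -153*((-6 - 5 + 200/3) + 8) = -153*(167/3 + 8) = -153*191/3 = -9741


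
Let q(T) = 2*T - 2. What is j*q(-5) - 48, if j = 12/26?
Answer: -696/13 ≈ -53.538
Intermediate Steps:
q(T) = -2 + 2*T
j = 6/13 (j = 12*(1/26) = 6/13 ≈ 0.46154)
j*q(-5) - 48 = 6*(-2 + 2*(-5))/13 - 48 = 6*(-2 - 10)/13 - 48 = (6/13)*(-12) - 48 = -72/13 - 48 = -696/13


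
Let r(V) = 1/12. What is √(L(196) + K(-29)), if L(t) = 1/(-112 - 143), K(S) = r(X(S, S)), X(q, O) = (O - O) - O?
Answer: 3*√255/170 ≈ 0.28180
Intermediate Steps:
X(q, O) = -O (X(q, O) = 0 - O = -O)
r(V) = 1/12
K(S) = 1/12
L(t) = -1/255 (L(t) = 1/(-255) = -1/255)
√(L(196) + K(-29)) = √(-1/255 + 1/12) = √(27/340) = 3*√255/170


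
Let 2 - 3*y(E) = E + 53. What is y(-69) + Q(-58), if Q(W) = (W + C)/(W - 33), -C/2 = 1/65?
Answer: 39262/5915 ≈ 6.6377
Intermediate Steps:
y(E) = -17 - E/3 (y(E) = ⅔ - (E + 53)/3 = ⅔ - (53 + E)/3 = ⅔ + (-53/3 - E/3) = -17 - E/3)
C = -2/65 ≈ -0.030769
Q(W) = (-2/65 + W)/(-33 + W) (Q(W) = (W - 2/65)/(W - 33) = (-2/65 + W)/(-33 + W))
y(-69) + Q(-58) = (-17 - ⅓*(-69)) + (-2/65 - 58)/(-33 - 58) = (-17 + 23) - 3772/65/(-91) = 6 - 1/91*(-3772/65) = 6 + 3772/5915 = 39262/5915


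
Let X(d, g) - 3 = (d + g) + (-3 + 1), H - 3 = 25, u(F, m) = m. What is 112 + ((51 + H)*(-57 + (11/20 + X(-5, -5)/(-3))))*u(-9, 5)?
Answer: -84003/4 ≈ -21001.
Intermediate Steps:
H = 28 (H = 3 + 25 = 28)
X(d, g) = 1 + d + g (X(d, g) = 3 + ((d + g) + (-3 + 1)) = 3 + ((d + g) - 2) = 3 + (-2 + d + g) = 1 + d + g)
112 + ((51 + H)*(-57 + (11/20 + X(-5, -5)/(-3))))*u(-9, 5) = 112 + ((51 + 28)*(-57 + (11/20 + (1 - 5 - 5)/(-3))))*5 = 112 + (79*(-57 + (11*(1/20) - 9*(-1/3))))*5 = 112 + (79*(-57 + (11/20 + 3)))*5 = 112 + (79*(-57 + 71/20))*5 = 112 + (79*(-1069/20))*5 = 112 - 84451/20*5 = 112 - 84451/4 = -84003/4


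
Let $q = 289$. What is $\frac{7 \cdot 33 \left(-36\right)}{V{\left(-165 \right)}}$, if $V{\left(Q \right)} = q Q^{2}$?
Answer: $- \frac{84}{79475} \approx -0.0010569$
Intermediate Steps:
$V{\left(Q \right)} = 289 Q^{2}$
$\frac{7 \cdot 33 \left(-36\right)}{V{\left(-165 \right)}} = \frac{7 \cdot 33 \left(-36\right)}{289 \left(-165\right)^{2}} = \frac{231 \left(-36\right)}{289 \cdot 27225} = - \frac{8316}{7868025} = \left(-8316\right) \frac{1}{7868025} = - \frac{84}{79475}$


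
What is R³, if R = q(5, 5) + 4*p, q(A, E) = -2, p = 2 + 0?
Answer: 216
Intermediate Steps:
p = 2
R = 6 (R = -2 + 4*2 = -2 + 8 = 6)
R³ = 6³ = 216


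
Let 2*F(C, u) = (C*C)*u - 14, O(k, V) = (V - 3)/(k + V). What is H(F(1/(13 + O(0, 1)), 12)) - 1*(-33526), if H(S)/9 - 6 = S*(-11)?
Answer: 376949/11 ≈ 34268.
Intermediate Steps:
O(k, V) = (-3 + V)/(V + k)
F(C, u) = -7 + u*C**2/2 (F(C, u) = ((C*C)*u - 14)/2 = (C**2*u - 14)/2 = (u*C**2 - 14)/2 = (-14 + u*C**2)/2 = -7 + u*C**2/2)
H(S) = 54 - 99*S (H(S) = 54 + 9*(S*(-11)) = 54 + 9*(-11*S) = 54 - 99*S)
H(F(1/(13 + O(0, 1)), 12)) - 1*(-33526) = (54 - 99*(-7 + (1/2)*12*(1/(13 + (-3 + 1)/(1 + 0)))**2)) - 1*(-33526) = (54 - 99*(-7 + (1/2)*12*(1/(13 - 2/1))**2)) + 33526 = (54 - 99*(-7 + (1/2)*12*(1/(13 + 1*(-2)))**2)) + 33526 = (54 - 99*(-7 + (1/2)*12*(1/(13 - 2))**2)) + 33526 = (54 - 99*(-7 + (1/2)*12*(1/11)**2)) + 33526 = (54 - 99*(-7 + (1/2)*12*(1/121))) + 33526 = (54 - 99*(-7 + 6/121)) + 33526 = (54 - 99*(-841/121)) + 33526 = (54 + 7569/11) + 33526 = 8163/11 + 33526 = 376949/11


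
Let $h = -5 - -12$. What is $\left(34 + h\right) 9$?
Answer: $369$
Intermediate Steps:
$h = 7$ ($h = -5 + 12 = 7$)
$\left(34 + h\right) 9 = \left(34 + 7\right) 9 = 41 \cdot 9 = 369$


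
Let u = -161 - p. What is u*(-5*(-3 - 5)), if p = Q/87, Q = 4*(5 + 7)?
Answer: -187400/29 ≈ -6462.1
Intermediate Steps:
Q = 48 (Q = 4*12 = 48)
p = 16/29 (p = 48/87 = 48*(1/87) = 16/29 ≈ 0.55172)
u = -4685/29 (u = -161 - 1*16/29 = -161 - 16/29 = -4685/29 ≈ -161.55)
u*(-5*(-3 - 5)) = -(-23425)*(-3 - 5)/29 = -(-23425)*(-8)/29 = -4685/29*40 = -187400/29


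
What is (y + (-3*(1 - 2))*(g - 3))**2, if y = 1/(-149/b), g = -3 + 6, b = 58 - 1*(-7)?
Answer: 4225/22201 ≈ 0.19031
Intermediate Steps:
b = 65 (b = 58 + 7 = 65)
g = 3
y = -65/149 (y = 1/(-149/65) = -65/149 ≈ -0.43624)
(y + (-3*(1 - 2))*(g - 3))**2 = (-65/149 + (-3*(1 - 2))*(3 - 3))**2 = (-65/149 - 3*(-1)*0)**2 = (-65/149 + 3*0)**2 = (-65/149 + 0)**2 = (-65/149)**2 = 4225/22201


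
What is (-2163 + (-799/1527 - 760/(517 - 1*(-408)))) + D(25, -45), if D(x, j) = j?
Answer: -624128879/282495 ≈ -2209.3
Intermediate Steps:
(-2163 + (-799/1527 - 760/(517 - 1*(-408)))) + D(25, -45) = (-2163 + (-799/1527 - 760/(517 - 1*(-408)))) - 45 = (-2163 + (-799*1/1527 - 760/(517 + 408))) - 45 = (-2163 + (-799/1527 - 760/925)) - 45 = (-2163 + (-799/1527 - 760*1/925)) - 45 = (-2163 + (-799/1527 - 152/185)) - 45 = (-2163 - 379919/282495) - 45 = -611416604/282495 - 45 = -624128879/282495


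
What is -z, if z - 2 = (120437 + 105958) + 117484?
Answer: -343881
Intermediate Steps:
z = 343881 (z = 2 + ((120437 + 105958) + 117484) = 2 + (226395 + 117484) = 2 + 343879 = 343881)
-z = -1*343881 = -343881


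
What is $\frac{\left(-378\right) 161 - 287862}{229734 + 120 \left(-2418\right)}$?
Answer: $\frac{58120}{10071} \approx 5.771$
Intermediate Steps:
$\frac{\left(-378\right) 161 - 287862}{229734 + 120 \left(-2418\right)} = \frac{-60858 - 287862}{229734 - 290160} = - \frac{348720}{-60426} = \left(-348720\right) \left(- \frac{1}{60426}\right) = \frac{58120}{10071}$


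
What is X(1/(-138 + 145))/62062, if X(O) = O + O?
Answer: 1/217217 ≈ 4.6037e-6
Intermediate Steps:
X(O) = 2*O
X(1/(-138 + 145))/62062 = (2/(-138 + 145))/62062 = (2/7)*(1/62062) = 1/217217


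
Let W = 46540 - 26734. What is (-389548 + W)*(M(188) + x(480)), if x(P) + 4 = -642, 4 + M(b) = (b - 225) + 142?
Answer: 201509390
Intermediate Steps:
M(b) = -87 + b (M(b) = -4 + ((b - 225) + 142) = -4 + ((-225 + b) + 142) = -4 + (-83 + b) = -87 + b)
x(P) = -646 (x(P) = -4 - 642 = -646)
W = 19806
(-389548 + W)*(M(188) + x(480)) = (-389548 + 19806)*((-87 + 188) - 646) = -369742*(101 - 646) = -369742*(-545) = 201509390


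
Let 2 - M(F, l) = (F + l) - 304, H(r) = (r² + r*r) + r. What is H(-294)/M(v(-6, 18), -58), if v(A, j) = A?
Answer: 86289/185 ≈ 466.43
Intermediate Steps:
H(r) = r + 2*r² (H(r) = (r² + r²) + r = 2*r² + r = r + 2*r²)
M(F, l) = 306 - F - l (M(F, l) = 2 - ((F + l) - 304) = 2 - (-304 + F + l) = 2 + (304 - F - l) = 306 - F - l)
H(-294)/M(v(-6, 18), -58) = (-294*(1 + 2*(-294)))/(306 - 1*(-6) - 1*(-58)) = (-294*(1 - 588))/(306 + 6 + 58) = -294*(-587)/370 = 172578*(1/370) = 86289/185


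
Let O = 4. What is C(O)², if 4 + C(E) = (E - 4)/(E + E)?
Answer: 16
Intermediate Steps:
C(E) = -4 + (-4 + E)/(2*E) (C(E) = -4 + (E - 4)/(E + E) = -4 + (-4 + E)/((2*E)) = -4 + (-4 + E)*(1/(2*E)) = -4 + (-4 + E)/(2*E))
C(O)² = (-7/2 - 2/4)² = (-7/2 - 2*¼)² = (-7/2 - ½)² = (-4)² = 16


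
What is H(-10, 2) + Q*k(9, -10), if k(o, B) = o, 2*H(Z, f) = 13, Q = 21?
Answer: 391/2 ≈ 195.50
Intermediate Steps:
H(Z, f) = 13/2 (H(Z, f) = (½)*13 = 13/2)
H(-10, 2) + Q*k(9, -10) = 13/2 + 21*9 = 13/2 + 189 = 391/2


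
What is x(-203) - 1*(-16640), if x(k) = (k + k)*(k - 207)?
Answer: 183100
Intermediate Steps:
x(k) = 2*k*(-207 + k) (x(k) = (2*k)*(-207 + k) = 2*k*(-207 + k))
x(-203) - 1*(-16640) = 2*(-203)*(-207 - 203) - 1*(-16640) = 2*(-203)*(-410) + 16640 = 166460 + 16640 = 183100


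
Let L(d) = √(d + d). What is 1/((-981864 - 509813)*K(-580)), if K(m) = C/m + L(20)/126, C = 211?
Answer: 485726220/258567065936773 + 21193200*√10/258567065936773 ≈ 2.1377e-6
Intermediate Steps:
L(d) = √2*√d (L(d) = √(2*d) = √2*√d)
K(m) = 211/m + √10/63 (K(m) = 211/m + (√2*√20)/126 = 211/m + (√2*(2*√5))*(1/126) = 211/m + (2*√10)*(1/126) = 211/m + √10/63)
1/((-981864 - 509813)*K(-580)) = 1/((-981864 - 509813)*(211/(-580) + √10/63)) = 1/((-1491677)*(211*(-1/580) + √10/63)) = -1/(1491677*(-211/580 + √10/63))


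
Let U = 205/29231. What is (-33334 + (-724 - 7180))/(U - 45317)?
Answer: 66968221/73592279 ≈ 0.90999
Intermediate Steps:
U = 205/29231 (U = 205*(1/29231) = 205/29231 ≈ 0.0070131)
(-33334 + (-724 - 7180))/(U - 45317) = (-33334 + (-724 - 7180))/(205/29231 - 45317) = (-33334 - 7904)/(-1324661022/29231) = -41238*(-29231/1324661022) = 66968221/73592279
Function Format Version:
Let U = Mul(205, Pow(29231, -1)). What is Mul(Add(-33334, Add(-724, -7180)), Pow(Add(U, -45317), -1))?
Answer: Rational(66968221, 73592279) ≈ 0.90999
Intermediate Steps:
U = Rational(205, 29231) (U = Mul(205, Rational(1, 29231)) = Rational(205, 29231) ≈ 0.0070131)
Mul(Add(-33334, Add(-724, -7180)), Pow(Add(U, -45317), -1)) = Mul(Add(-33334, Add(-724, -7180)), Pow(Add(Rational(205, 29231), -45317), -1)) = Mul(Add(-33334, -7904), Pow(Rational(-1324661022, 29231), -1)) = Mul(-41238, Rational(-29231, 1324661022)) = Rational(66968221, 73592279)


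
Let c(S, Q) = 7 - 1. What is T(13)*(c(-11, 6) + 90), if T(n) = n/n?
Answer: 96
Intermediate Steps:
c(S, Q) = 6
T(n) = 1
T(13)*(c(-11, 6) + 90) = 1*(6 + 90) = 1*96 = 96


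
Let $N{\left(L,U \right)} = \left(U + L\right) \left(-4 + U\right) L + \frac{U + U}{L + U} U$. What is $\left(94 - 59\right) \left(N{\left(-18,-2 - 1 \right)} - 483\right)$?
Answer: $-109545$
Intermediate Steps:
$N{\left(L,U \right)} = \frac{2 U^{2}}{L + U} + L \left(-4 + U\right) \left(L + U\right)$ ($N{\left(L,U \right)} = \left(L + U\right) \left(-4 + U\right) L + \frac{2 U}{L + U} U = \left(-4 + U\right) \left(L + U\right) L + \frac{2 U}{L + U} U = L \left(-4 + U\right) \left(L + U\right) + \frac{2 U^{2}}{L + U} = \frac{2 U^{2}}{L + U} + L \left(-4 + U\right) \left(L + U\right)$)
$\left(94 - 59\right) \left(N{\left(-18,-2 - 1 \right)} - 483\right) = \left(94 - 59\right) \left(\frac{2 \left(-2 - 1\right)^{2} - 18 \left(-18 - 3\right) \left(\left(-2 - 1\right)^{2} - -72 - 4 \left(-2 - 1\right) - 18 \left(-2 - 1\right)\right)}{-18 - 3} - 483\right) = 35 \left(\frac{2 \left(-3\right)^{2} - 18 \left(-18 - 3\right) \left(\left(-3\right)^{2} + 72 - -12 - -54\right)}{-18 - 3} - 483\right) = 35 \left(\frac{2 \cdot 9 - - 378 \left(9 + 72 + 12 + 54\right)}{-21} - 483\right) = 35 \left(- \frac{18 - \left(-378\right) 147}{21} - 483\right) = 35 \left(- \frac{18 + 55566}{21} - 483\right) = 35 \left(\left(- \frac{1}{21}\right) 55584 - 483\right) = 35 \left(- \frac{18528}{7} - 483\right) = 35 \left(- \frac{21909}{7}\right) = -109545$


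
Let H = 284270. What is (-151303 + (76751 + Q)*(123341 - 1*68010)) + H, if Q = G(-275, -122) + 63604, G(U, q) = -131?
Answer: 7758867111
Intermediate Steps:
Q = 63473 (Q = -131 + 63604 = 63473)
(-151303 + (76751 + Q)*(123341 - 1*68010)) + H = (-151303 + (76751 + 63473)*(123341 - 1*68010)) + 284270 = (-151303 + 140224*(123341 - 68010)) + 284270 = (-151303 + 140224*55331) + 284270 = (-151303 + 7758734144) + 284270 = 7758582841 + 284270 = 7758867111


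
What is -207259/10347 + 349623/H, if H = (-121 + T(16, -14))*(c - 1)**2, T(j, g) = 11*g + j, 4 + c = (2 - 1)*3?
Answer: -3832269505/10719492 ≈ -357.50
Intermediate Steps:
c = -1 (c = -4 + (2 - 1)*3 = -4 + 1*3 = -4 + 3 = -1)
T(j, g) = j + 11*g
H = -1036 (H = (-121 + (16 + 11*(-14)))*(-1 - 1)**2 = (-121 + (16 - 154))*(-2)**2 = (-121 - 138)*4 = -259*4 = -1036)
-207259/10347 + 349623/H = -207259/10347 + 349623/(-1036) = -207259*1/10347 + 349623*(-1/1036) = -207259/10347 - 349623/1036 = -3832269505/10719492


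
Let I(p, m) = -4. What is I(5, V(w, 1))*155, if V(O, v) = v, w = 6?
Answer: -620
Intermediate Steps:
I(5, V(w, 1))*155 = -4*155 = -620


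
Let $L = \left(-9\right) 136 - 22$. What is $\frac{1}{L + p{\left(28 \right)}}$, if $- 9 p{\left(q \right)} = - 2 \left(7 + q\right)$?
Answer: $- \frac{9}{11144} \approx -0.00080761$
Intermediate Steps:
$p{\left(q \right)} = \frac{14}{9} + \frac{2 q}{9}$ ($p{\left(q \right)} = - \frac{\left(-2\right) \left(7 + q\right)}{9} = - \frac{-14 - 2 q}{9} = \frac{14}{9} + \frac{2 q}{9}$)
$L = -1246$ ($L = -1224 - 22 = -1246$)
$\frac{1}{L + p{\left(28 \right)}} = \frac{1}{-1246 + \left(\frac{14}{9} + \frac{2}{9} \cdot 28\right)} = \frac{1}{-1246 + \left(\frac{14}{9} + \frac{56}{9}\right)} = \frac{1}{-1246 + \frac{70}{9}} = \frac{1}{- \frac{11144}{9}} = - \frac{9}{11144}$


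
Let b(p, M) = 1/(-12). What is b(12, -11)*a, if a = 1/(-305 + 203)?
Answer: 1/1224 ≈ 0.00081699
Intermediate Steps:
a = -1/102 (a = 1/(-102) = -1/102 ≈ -0.0098039)
b(p, M) = -1/12 (b(p, M) = 1*(-1/12) = -1/12)
b(12, -11)*a = -1/12*(-1/102) = 1/1224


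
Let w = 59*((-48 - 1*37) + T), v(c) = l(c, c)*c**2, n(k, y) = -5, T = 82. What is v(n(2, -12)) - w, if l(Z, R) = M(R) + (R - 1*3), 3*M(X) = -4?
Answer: -169/3 ≈ -56.333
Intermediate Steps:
M(X) = -4/3 (M(X) = (1/3)*(-4) = -4/3)
l(Z, R) = -13/3 + R (l(Z, R) = -4/3 + (R - 1*3) = -4/3 + (R - 3) = -4/3 + (-3 + R) = -13/3 + R)
v(c) = c**2*(-13/3 + c) (v(c) = (-13/3 + c)*c**2 = c**2*(-13/3 + c))
w = -177 (w = 59*((-48 - 1*37) + 82) = 59*((-48 - 37) + 82) = 59*(-85 + 82) = 59*(-3) = -177)
v(n(2, -12)) - w = (-5)**2*(-13/3 - 5) - 1*(-177) = 25*(-28/3) + 177 = -700/3 + 177 = -169/3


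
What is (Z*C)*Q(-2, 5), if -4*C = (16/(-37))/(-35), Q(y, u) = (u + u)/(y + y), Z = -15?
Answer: -30/259 ≈ -0.11583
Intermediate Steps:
Q(y, u) = u/y (Q(y, u) = (2*u)/((2*y)) = (2*u)*(1/(2*y)) = u/y)
C = -4/1295 (C = -16/(-37)/(4*(-35)) = -16*(-1/37)*(-1)/(4*35) = -(-4)*(-1)/(37*35) = -¼*16/1295 = -4/1295 ≈ -0.0030888)
(Z*C)*Q(-2, 5) = (-15*(-4/1295))*(5/(-2)) = 12*(5*(-½))/259 = (12/259)*(-5/2) = -30/259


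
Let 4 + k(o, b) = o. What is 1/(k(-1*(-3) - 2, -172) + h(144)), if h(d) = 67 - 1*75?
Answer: -1/11 ≈ -0.090909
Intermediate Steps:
k(o, b) = -4 + o
h(d) = -8 (h(d) = 67 - 75 = -8)
1/(k(-1*(-3) - 2, -172) + h(144)) = 1/((-4 + (-1*(-3) - 2)) - 8) = 1/((-4 + (3 - 2)) - 8) = 1/((-4 + 1) - 8) = 1/(-3 - 8) = 1/(-11) = -1/11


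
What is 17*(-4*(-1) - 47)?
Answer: -731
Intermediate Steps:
17*(-4*(-1) - 47) = 17*(4 - 47) = 17*(-43) = -731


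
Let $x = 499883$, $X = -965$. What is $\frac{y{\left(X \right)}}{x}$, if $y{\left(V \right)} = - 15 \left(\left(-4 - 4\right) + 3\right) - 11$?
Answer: $\frac{64}{499883} \approx 0.00012803$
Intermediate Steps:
$y{\left(V \right)} = 64$ ($y{\left(V \right)} = - 15 \left(-8 + 3\right) - 11 = \left(-15\right) \left(-5\right) - 11 = 75 - 11 = 64$)
$\frac{y{\left(X \right)}}{x} = \frac{64}{499883}$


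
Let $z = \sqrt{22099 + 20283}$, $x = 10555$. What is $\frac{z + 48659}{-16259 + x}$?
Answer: $- \frac{48659}{5704} - \frac{\sqrt{42382}}{5704} \approx -8.5668$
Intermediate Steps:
$z = \sqrt{42382} \approx 205.87$
$\frac{z + 48659}{-16259 + x} = \frac{\sqrt{42382} + 48659}{-16259 + 10555} = \frac{48659 + \sqrt{42382}}{-5704} = \left(48659 + \sqrt{42382}\right) \left(- \frac{1}{5704}\right) = - \frac{48659}{5704} - \frac{\sqrt{42382}}{5704}$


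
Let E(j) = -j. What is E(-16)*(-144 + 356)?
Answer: 3392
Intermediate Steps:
E(-16)*(-144 + 356) = (-1*(-16))*(-144 + 356) = 16*212 = 3392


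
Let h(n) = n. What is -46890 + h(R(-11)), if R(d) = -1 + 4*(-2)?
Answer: -46899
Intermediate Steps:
R(d) = -9 (R(d) = -1 - 8 = -9)
-46890 + h(R(-11)) = -46890 - 9 = -46899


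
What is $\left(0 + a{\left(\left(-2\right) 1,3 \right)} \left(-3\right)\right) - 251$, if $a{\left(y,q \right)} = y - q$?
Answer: $-236$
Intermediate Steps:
$\left(0 + a{\left(\left(-2\right) 1,3 \right)} \left(-3\right)\right) - 251 = \left(0 + \left(\left(-2\right) 1 - 3\right) \left(-3\right)\right) - 251 = \left(0 + \left(-2 - 3\right) \left(-3\right)\right) - 251 = \left(0 - -15\right) - 251 = \left(0 + 15\right) - 251 = 15 - 251 = -236$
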